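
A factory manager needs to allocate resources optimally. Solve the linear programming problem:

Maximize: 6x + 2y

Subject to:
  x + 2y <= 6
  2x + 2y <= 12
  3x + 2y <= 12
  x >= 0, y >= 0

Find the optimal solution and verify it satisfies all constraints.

Feasible vertices: (0, 0), (0, 3), (3, 3/2), (4, 0)
Objective 6x + 2y at each vertex:
  (0, 0): 0
  (0, 3): 6
  (3, 3/2): 21
  (4, 0): 24
Maximum is 24 at (4, 0).
Verify constraints at (x, y) = (4, 0):
  1*4 + 2*0 = 4 <= 6
  2*4 + 2*0 = 8 <= 12
  3*4 + 2*0 = 12 <= 12 (active)
  x = 4 >= 0, y = 0 >= 0. All constraints satisfied.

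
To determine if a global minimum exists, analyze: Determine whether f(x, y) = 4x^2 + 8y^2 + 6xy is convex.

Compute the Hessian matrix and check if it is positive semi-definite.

f(x,y) = 4x^2 + 8y^2 + 6xy
Hessian H = [[8, 6], [6, 16]]
trace(H) = 24, det(H) = 92
Eigenvalues: (24 +/- sqrt(208)) / 2 = 19.21, 4.789
Since both eigenvalues > 0, f is convex.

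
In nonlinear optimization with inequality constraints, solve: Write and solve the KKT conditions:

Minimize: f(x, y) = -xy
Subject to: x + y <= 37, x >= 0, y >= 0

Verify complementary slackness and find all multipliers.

Problem: min -xy s.t. x + y <= 37 (multiplier lambda), x >= 0 (mu_x), y >= 0 (mu_y)
KKT stationarity: -y + lambda - mu_x = 0, -x + lambda - mu_y = 0, with lambda, mu_x, mu_y >= 0
Complementary slackness: lambda*(x + y - 37) = 0, mu_x*x = 0, mu_y*y = 0
If lambda = 0: y = -mu_x <= 0 and x = -mu_y <= 0 force x = y = 0 with f = 0; but x = y = 37/2 is feasible with f = -1369/4 < 0, so this is not the minimum. Hence lambda > 0 and x + y = 37.
Try x > 0, y > 0 (so mu_x = mu_y = 0): y = lambda, x = lambda => x = y = lambda
x + y = 37 => 2*lambda = 37 => lambda = 37/2
x* = y* = 37/2 > 0, consistent with mu_x = mu_y = 0.
(Any feasible point with x = 0 or y = 0 has f = 0 > -1369/4, so the minimum is not on those boundaries.)
min(-xy) = -1369/4 (i.e. max xy = 1369/4)
Multipliers: lambda = 37/2, mu_x = 0, mu_y = 0
Complementary slackness: lambda*(x + y - 37) = 37/2*(37/2 + 37/2 - 37) = 0, mu_x*x = 0*37/2 = 0, mu_y*y = 0*37/2 = 0. Satisfied.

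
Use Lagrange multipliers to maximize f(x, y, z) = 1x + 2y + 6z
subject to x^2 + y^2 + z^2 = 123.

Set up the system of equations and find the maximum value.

Lagrange conditions: 1 = 2*lambda*x, 2 = 2*lambda*y, 6 = 2*lambda*z
So x:1 = y:2 = z:6, i.e. x = 1t, y = 2t, z = 6t
Constraint: t^2*(1^2 + 2^2 + 6^2) = 123
  t^2 * 41 = 123  =>  t = sqrt(3)
Maximum = 1*1t + 2*2t + 6*6t = 41*sqrt(3) = sqrt(5043)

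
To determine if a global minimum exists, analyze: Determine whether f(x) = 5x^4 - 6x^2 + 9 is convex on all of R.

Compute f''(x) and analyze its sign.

f(x) = 5x^4 - 6x^2 + 9
f'(x) = 20x^3 + -12x
f''(x) = 60x^2 + -12
f''(0) = -12 < 0, so not convex near x = 0
Therefore, f is not globally convex on R.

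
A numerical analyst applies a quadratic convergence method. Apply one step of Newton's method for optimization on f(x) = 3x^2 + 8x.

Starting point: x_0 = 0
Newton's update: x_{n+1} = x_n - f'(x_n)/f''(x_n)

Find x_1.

f(x) = 3x^2 + 8x
f'(x) = 6x + (8), f''(x) = 6
Newton step: x_1 = x_0 - f'(x_0)/f''(x_0)
f'(0) = 8
x_1 = 0 - 8/6 = -4/3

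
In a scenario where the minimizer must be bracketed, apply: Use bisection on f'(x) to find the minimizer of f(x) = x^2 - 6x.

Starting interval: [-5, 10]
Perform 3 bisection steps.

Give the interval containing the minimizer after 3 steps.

Finding critical point of f(x) = x^2 - 6x using bisection on f'(x) = 2x + -6.
f'(x) = 0 when x = 3.
Starting interval: [-5, 10]
Step 1: mid = 5/2, f'(mid) = -1, new interval = [5/2, 10]
Step 2: mid = 25/4, f'(mid) = 13/2, new interval = [5/2, 25/4]
Step 3: mid = 35/8, f'(mid) = 11/4, new interval = [5/2, 35/8]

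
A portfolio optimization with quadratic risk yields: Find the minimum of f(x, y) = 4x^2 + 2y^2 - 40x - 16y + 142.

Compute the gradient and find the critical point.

f(x,y) = 4x^2 + 2y^2 - 40x - 16y + 142
df/dx = 8x + (-40) = 0  =>  x = 5
df/dy = 4y + (-16) = 0  =>  y = 4
f(5, 4) = 4*(5)^2 + 2*(4)^2 + -40*(5) + -16*(4) + 142 = 10
Hessian is diagonal with entries 8, 4 > 0, so this is a minimum.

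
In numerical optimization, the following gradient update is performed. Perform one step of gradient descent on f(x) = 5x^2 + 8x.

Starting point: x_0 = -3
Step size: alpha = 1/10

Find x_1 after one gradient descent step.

f(x) = 5x^2 + 8x
f'(x) = 10x + 8
f'(-3) = 10*-3 + (8) = -22
x_1 = x_0 - alpha * f'(x_0) = -3 - 1/10 * -22 = -4/5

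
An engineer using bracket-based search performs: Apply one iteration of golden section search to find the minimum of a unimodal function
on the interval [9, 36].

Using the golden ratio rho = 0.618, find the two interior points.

Golden section search on [9, 36].
Golden ratio rho = 0.618 (approx).
Interior points:
  x_1 = 9 + (1-0.618)*27 = 19.3140
  x_2 = 9 + 0.618*27 = 25.6860
Compare f(x_1) and f(x_2) to determine which subinterval to keep.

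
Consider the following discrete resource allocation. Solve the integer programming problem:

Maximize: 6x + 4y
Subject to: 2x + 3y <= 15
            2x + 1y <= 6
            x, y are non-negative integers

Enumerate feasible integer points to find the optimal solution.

Constraint 1: 2x + 3y <= 15
Constraint 2: 2x + 1y <= 6
Feasible x range (need y >= 0): 0 <= x <= min(15/2, 6/2) => x in {0, ..., 3}.
Enumerate feasible integer points row by row (the coefficient of y is 4 > 0, so for each x the largest feasible y gives the best value):
  x = 0: y <= min((15 - 2*0)/3, (6 - 2*0)/1) => y in {0, ..., 5}; best 6*0 + 4*5 = 20
  x = 1: y <= min((15 - 2*1)/3, (6 - 2*1)/1) => y in {0, ..., 4}; best 6*1 + 4*4 = 22
  x = 2: y <= min((15 - 2*2)/3, (6 - 2*2)/1) => y in {0, ..., 2}; best 6*2 + 4*2 = 20
  x = 3: y <= min((15 - 2*3)/3, (6 - 2*3)/1) => y in {0}; best 6*3 + 4*0 = 18
The maximum 6x + 4y = 22 is achieved at x = 1, y = 4.
Check: 2*1 + 3*4 = 14 <= 15 and 2*1 + 1*4 = 6 <= 6.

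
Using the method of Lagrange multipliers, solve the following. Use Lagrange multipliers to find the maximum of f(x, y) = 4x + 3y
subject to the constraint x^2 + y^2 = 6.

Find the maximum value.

Set up Lagrange conditions: grad f = lambda * grad g
  4 = 2*lambda*x
  3 = 2*lambda*y
From these: x/y = 4/3, so x = 4t, y = 3t for some t.
Substitute into constraint: (4t)^2 + (3t)^2 = 6
  t^2 * 25 = 6
  t = sqrt(6/25)
Maximum = 4*x + 3*y = (4^2 + 3^2)*t = 25 * sqrt(6/25) = sqrt(150)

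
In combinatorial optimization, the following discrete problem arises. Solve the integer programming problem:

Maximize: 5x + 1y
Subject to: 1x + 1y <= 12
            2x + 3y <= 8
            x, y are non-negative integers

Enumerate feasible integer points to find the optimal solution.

Constraint 1: 1x + 1y <= 12
Constraint 2: 2x + 3y <= 8
Feasible x range (need y >= 0): 0 <= x <= min(12/1, 8/2) => x in {0, ..., 4}.
Enumerate feasible integer points row by row (the coefficient of y is 1 > 0, so for each x the largest feasible y gives the best value):
  x = 0: y <= min((12 - 1*0)/1, (8 - 2*0)/3) => y in {0, ..., 2}; best 5*0 + 1*2 = 2
  x = 1: y <= min((12 - 1*1)/1, (8 - 2*1)/3) => y in {0, ..., 2}; best 5*1 + 1*2 = 7
  x = 2: y <= min((12 - 1*2)/1, (8 - 2*2)/3) => y in {0, ..., 1}; best 5*2 + 1*1 = 11
  x = 3: y <= min((12 - 1*3)/1, (8 - 2*3)/3) => y in {0}; best 5*3 + 1*0 = 15
  x = 4: y <= min((12 - 1*4)/1, (8 - 2*4)/3) => y in {0}; best 5*4 + 1*0 = 20
The maximum 5x + 1y = 20 is achieved at x = 4, y = 0.
Check: 1*4 + 1*0 = 4 <= 12 and 2*4 + 3*0 = 8 <= 8.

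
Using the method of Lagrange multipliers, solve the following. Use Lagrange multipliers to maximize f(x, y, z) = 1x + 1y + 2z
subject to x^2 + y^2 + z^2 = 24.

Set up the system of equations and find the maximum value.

Lagrange conditions: 1 = 2*lambda*x, 1 = 2*lambda*y, 2 = 2*lambda*z
So x:1 = y:1 = z:2, i.e. x = 1t, y = 1t, z = 2t
Constraint: t^2*(1^2 + 1^2 + 2^2) = 24
  t^2 * 6 = 24  =>  t = sqrt(4)
Maximum = 1*1t + 1*1t + 2*2t = 6*sqrt(4) = 12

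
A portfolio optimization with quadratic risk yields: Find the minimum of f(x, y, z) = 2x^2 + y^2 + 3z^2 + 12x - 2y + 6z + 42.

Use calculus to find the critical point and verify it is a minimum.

f(x,y,z) = 2x^2 + y^2 + 3z^2 + 12x - 2y + 6z + 42
df/dx = 4x + (12) = 0 => x = -3
df/dy = 2y + (-2) = 0 => y = 1
df/dz = 6z + (6) = 0 => z = -1
f(-3,1,-1) = 2*(-3)^2 + 1*(1)^2 + 3*(-1)^2 + 12*(-3) + -2*(1) + 6*(-1) + 42 = 20
Hessian is diagonal with entries 4, 2, 6 > 0, confirmed minimum.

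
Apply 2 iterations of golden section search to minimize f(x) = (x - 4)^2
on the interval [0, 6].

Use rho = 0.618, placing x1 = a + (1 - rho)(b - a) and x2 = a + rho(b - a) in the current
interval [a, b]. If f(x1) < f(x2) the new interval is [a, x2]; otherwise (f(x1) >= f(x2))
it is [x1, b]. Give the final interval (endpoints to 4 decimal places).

Golden section search for min of f(x) = (x - 4)^2 on [0, 6].
Each step: x1 = a + (1 - rho)(b - a), x2 = a + rho(b - a); if f(x1) < f(x2) keep [a, x2], otherwise keep [x1, b].
Step 1: [0.0000, 6.0000], x1=2.2920 (f=2.9173), x2=3.7080 (f=0.0853); f(x1) > f(x2) => keep [2.2920, 6.0000]
Step 2: [2.2920, 6.0000], x1=3.7085 (f=0.0850), x2=4.5835 (f=0.3405); f(x1) < f(x2) => keep [2.2920, 4.5835]
Final interval: [2.2920, 4.5835]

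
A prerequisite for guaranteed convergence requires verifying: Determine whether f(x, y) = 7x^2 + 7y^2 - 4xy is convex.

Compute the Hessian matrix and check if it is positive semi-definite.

f(x,y) = 7x^2 + 7y^2 - 4xy
Hessian H = [[14, -4], [-4, 14]]
trace(H) = 28, det(H) = 180
Eigenvalues: (28 +/- sqrt(64)) / 2 = 18, 10
Since both eigenvalues > 0, f is convex.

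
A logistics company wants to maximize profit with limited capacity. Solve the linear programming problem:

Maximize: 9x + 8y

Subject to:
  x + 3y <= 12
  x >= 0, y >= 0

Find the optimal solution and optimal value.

The feasible region has vertices at [(0, 0), (12, 0), (0, 4)].
Checking objective 9x + 8y at each vertex:
  (0, 0): 9*0 + 8*0 = 0
  (12, 0): 9*12 + 8*0 = 108
  (0, 4): 9*0 + 8*4 = 32
Maximum is 108 at (12, 0).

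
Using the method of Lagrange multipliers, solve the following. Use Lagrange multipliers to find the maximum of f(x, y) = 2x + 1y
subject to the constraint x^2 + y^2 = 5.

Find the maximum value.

Set up Lagrange conditions: grad f = lambda * grad g
  2 = 2*lambda*x
  1 = 2*lambda*y
From these: x/y = 2/1, so x = 2t, y = 1t for some t.
Substitute into constraint: (2t)^2 + (1t)^2 = 5
  t^2 * 5 = 5
  t = sqrt(5/5)
Maximum = 2*x + 1*y = (2^2 + 1^2)*t = 5 * sqrt(5/5) = 5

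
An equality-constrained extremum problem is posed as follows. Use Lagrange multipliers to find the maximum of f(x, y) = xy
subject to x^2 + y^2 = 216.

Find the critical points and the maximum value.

Lagrange conditions: y = 2*lambda*x and x = 2*lambda*y
If x = 0 then y = 0, violating the constraint, so x, y != 0.
Dividing: y/x = x/y => x^2 = y^2 => y = x or y = -x
Constraint: 2x^2 = 216 => x^2 = 108 => x = +/-sqrt(108)
Critical points: (sqrt(108), sqrt(108)), (-sqrt(108), -sqrt(108)), (sqrt(108), -sqrt(108)), (-sqrt(108), sqrt(108))
  y = x:  xy = x^2 = 108  at (sqrt(108), sqrt(108)) and (-sqrt(108), -sqrt(108))
  y = -x: xy = -x^2 = -108 at (sqrt(108), -sqrt(108)) and (-sqrt(108), sqrt(108))
Maximum xy = 108 at (sqrt(108), sqrt(108)) and (-sqrt(108), -sqrt(108))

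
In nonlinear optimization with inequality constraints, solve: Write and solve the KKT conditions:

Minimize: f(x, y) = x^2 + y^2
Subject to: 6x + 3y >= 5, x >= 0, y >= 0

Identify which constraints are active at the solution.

KKT conditions for min x^2 + y^2 s.t. 6x + 3y >= 5, x >= 0, y >= 0:
Stationarity: 2x = mu*6 + mu_x, 2y = mu*3 + mu_y, with mu, mu_x, mu_y >= 0
Complementary slackness: mu*(6x + 3y - 5) = 0, mu_x*x = 0, mu_y*y = 0
(0, 0) is infeasible (6*0 + 3*0 < 5), so if mu = 0 stationarity would force x = mu_x/2 >= 0, y = mu_y/2 >= 0 with mu_x*x = mu_y*y = 0, i.e. x = y = 0: contradiction. Hence mu > 0 and 6x + 3y = 5 is active.
Try x > 0, y > 0 (so mu_x = mu_y = 0): x = 6*mu/2, y = 3*mu/2
Substitute: 6*(6*mu/2) + 3*(3*mu/2) = 5
  mu*45/2 = 5 => mu = 2/9
x* = 2/3 > 0, y* = 1/3 > 0, consistent with mu_x = mu_y = 0.
f is convex and the constraints are linear, so this KKT point is the global minimum.
f* = 5/9
Active constraints: 6x + 3y >= 5 (holds with equality, mu = 2/9 > 0); x >= 0 and y >= 0 are inactive (mu_x = mu_y = 0).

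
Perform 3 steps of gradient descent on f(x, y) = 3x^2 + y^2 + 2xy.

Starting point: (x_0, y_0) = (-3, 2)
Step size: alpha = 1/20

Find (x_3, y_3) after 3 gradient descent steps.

f(x,y) = 3x^2 + y^2 + 2xy
grad_x = 6x + 2y, grad_y = 2y + 2x
Step 1: grad = (-14, -2), (-23/10, 21/10)
Step 2: grad = (-48/5, -2/5), (-91/50, 53/25)
Step 3: grad = (-167/25, 3/5), (-743/500, 209/100)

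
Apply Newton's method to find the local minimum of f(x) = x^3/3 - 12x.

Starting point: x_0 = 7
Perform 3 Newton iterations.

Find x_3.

f(x) = x^3/3 - 12x
f'(x) = x^2 - 12, f''(x) = 2x
Newton update: x_{n+1} = x_n - (x_n^2 - 12)/(2*x_n)
Step 1: x_0 = 7, f'=37, f''=14, x_1 = 61/14
Step 2: x_1 = 61/14, f'=1369/196, f''=61/7, x_2 = 6073/1708
Step 3: x_2 = 6073/1708, f'=1874161/2917264, f''=6073/854, x_3 = 71888497/20745368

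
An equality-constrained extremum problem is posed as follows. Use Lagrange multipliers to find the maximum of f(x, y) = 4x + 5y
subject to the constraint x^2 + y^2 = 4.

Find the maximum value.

Set up Lagrange conditions: grad f = lambda * grad g
  4 = 2*lambda*x
  5 = 2*lambda*y
From these: x/y = 4/5, so x = 4t, y = 5t for some t.
Substitute into constraint: (4t)^2 + (5t)^2 = 4
  t^2 * 41 = 4
  t = sqrt(4/41)
Maximum = 4*x + 5*y = (4^2 + 5^2)*t = 41 * sqrt(4/41) = sqrt(164)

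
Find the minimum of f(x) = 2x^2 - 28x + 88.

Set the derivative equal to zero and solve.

f(x) = 2x^2 - 28x + 88
f'(x) = 4x + (-28) = 0
x = 28/4 = 7
f(7) = -10
Since f''(x) = 4 > 0, this is a minimum.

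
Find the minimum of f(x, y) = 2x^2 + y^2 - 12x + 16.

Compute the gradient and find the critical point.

f(x,y) = 2x^2 + y^2 - 12x + 16
df/dx = 4x + (-12) = 0  =>  x = 3
df/dy = 2y + (0) = 0  =>  y = 0
f(3, 0) = 2*(3)^2 + 1*(0)^2 + -12*(3) + 16 = -2
Hessian is diagonal with entries 4, 2 > 0, so this is a minimum.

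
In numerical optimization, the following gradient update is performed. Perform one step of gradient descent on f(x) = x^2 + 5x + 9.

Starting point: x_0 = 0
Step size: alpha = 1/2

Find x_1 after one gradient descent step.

f(x) = x^2 + 5x + 9
f'(x) = 2x + 5
f'(0) = 2*0 + (5) = 5
x_1 = x_0 - alpha * f'(x_0) = 0 - 1/2 * 5 = -5/2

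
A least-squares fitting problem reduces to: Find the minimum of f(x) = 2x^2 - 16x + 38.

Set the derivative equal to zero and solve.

f(x) = 2x^2 - 16x + 38
f'(x) = 4x + (-16) = 0
x = 16/4 = 4
f(4) = 6
Since f''(x) = 4 > 0, this is a minimum.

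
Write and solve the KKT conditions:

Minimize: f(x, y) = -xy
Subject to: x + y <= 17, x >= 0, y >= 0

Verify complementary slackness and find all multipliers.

Problem: min -xy s.t. x + y <= 17 (multiplier lambda), x >= 0 (mu_x), y >= 0 (mu_y)
KKT stationarity: -y + lambda - mu_x = 0, -x + lambda - mu_y = 0, with lambda, mu_x, mu_y >= 0
Complementary slackness: lambda*(x + y - 17) = 0, mu_x*x = 0, mu_y*y = 0
If lambda = 0: y = -mu_x <= 0 and x = -mu_y <= 0 force x = y = 0 with f = 0; but x = y = 17/2 is feasible with f = -289/4 < 0, so this is not the minimum. Hence lambda > 0 and x + y = 17.
Try x > 0, y > 0 (so mu_x = mu_y = 0): y = lambda, x = lambda => x = y = lambda
x + y = 17 => 2*lambda = 17 => lambda = 17/2
x* = y* = 17/2 > 0, consistent with mu_x = mu_y = 0.
(Any feasible point with x = 0 or y = 0 has f = 0 > -289/4, so the minimum is not on those boundaries.)
min(-xy) = -289/4 (i.e. max xy = 289/4)
Multipliers: lambda = 17/2, mu_x = 0, mu_y = 0
Complementary slackness: lambda*(x + y - 17) = 17/2*(17/2 + 17/2 - 17) = 0, mu_x*x = 0*17/2 = 0, mu_y*y = 0*17/2 = 0. Satisfied.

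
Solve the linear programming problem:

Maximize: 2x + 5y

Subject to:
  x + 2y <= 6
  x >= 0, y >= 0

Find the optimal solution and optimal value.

The feasible region has vertices at [(0, 0), (6, 0), (0, 3)].
Checking objective 2x + 5y at each vertex:
  (0, 0): 2*0 + 5*0 = 0
  (6, 0): 2*6 + 5*0 = 12
  (0, 3): 2*0 + 5*3 = 15
Maximum is 15 at (0, 3).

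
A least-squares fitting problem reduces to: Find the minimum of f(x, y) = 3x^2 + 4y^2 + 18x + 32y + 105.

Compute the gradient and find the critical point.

f(x,y) = 3x^2 + 4y^2 + 18x + 32y + 105
df/dx = 6x + (18) = 0  =>  x = -3
df/dy = 8y + (32) = 0  =>  y = -4
f(-3, -4) = 3*(-3)^2 + 4*(-4)^2 + 18*(-3) + 32*(-4) + 105 = 14
Hessian is diagonal with entries 6, 8 > 0, so this is a minimum.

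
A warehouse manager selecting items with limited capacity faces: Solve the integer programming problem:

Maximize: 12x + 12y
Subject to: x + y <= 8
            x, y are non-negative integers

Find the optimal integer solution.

Objective: 12x + 12y, constraint: x + y <= 8
Coefficient of x is 12 >= coefficient of y is 12, so allocate the entire budget to x.
Optimal: x = 8, y = 0, value = 96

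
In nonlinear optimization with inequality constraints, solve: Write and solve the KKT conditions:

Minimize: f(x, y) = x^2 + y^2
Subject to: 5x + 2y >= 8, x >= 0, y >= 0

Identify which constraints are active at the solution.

KKT conditions for min x^2 + y^2 s.t. 5x + 2y >= 8, x >= 0, y >= 0:
Stationarity: 2x = mu*5 + mu_x, 2y = mu*2 + mu_y, with mu, mu_x, mu_y >= 0
Complementary slackness: mu*(5x + 2y - 8) = 0, mu_x*x = 0, mu_y*y = 0
(0, 0) is infeasible (5*0 + 2*0 < 8), so if mu = 0 stationarity would force x = mu_x/2 >= 0, y = mu_y/2 >= 0 with mu_x*x = mu_y*y = 0, i.e. x = y = 0: contradiction. Hence mu > 0 and 5x + 2y = 8 is active.
Try x > 0, y > 0 (so mu_x = mu_y = 0): x = 5*mu/2, y = 2*mu/2
Substitute: 5*(5*mu/2) + 2*(2*mu/2) = 8
  mu*29/2 = 8 => mu = 16/29
x* = 40/29 > 0, y* = 16/29 > 0, consistent with mu_x = mu_y = 0.
f is convex and the constraints are linear, so this KKT point is the global minimum.
f* = 64/29
Active constraints: 5x + 2y >= 8 (holds with equality, mu = 16/29 > 0); x >= 0 and y >= 0 are inactive (mu_x = mu_y = 0).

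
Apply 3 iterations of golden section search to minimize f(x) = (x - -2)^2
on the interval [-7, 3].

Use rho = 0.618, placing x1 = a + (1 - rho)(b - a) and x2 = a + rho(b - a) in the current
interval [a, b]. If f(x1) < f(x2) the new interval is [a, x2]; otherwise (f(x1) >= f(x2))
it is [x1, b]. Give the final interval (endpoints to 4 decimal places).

Golden section search for min of f(x) = (x - -2)^2 on [-7, 3].
Each step: x1 = a + (1 - rho)(b - a), x2 = a + rho(b - a); if f(x1) < f(x2) keep [a, x2], otherwise keep [x1, b].
Step 1: [-7.0000, 3.0000], x1=-3.1800 (f=1.3924), x2=-0.8200 (f=1.3924); f(x1) = f(x2) (tie, not '<') => keep [-3.1800, 3.0000]
Step 2: [-3.1800, 3.0000], x1=-0.8192 (f=1.3942), x2=0.6392 (f=6.9656); f(x1) < f(x2) => keep [-3.1800, 0.6392]
Step 3: [-3.1800, 0.6392], x1=-1.7211 (f=0.0778), x2=-0.8197 (f=1.3931); f(x1) < f(x2) => keep [-3.1800, -0.8197]
Final interval: [-3.1800, -0.8197]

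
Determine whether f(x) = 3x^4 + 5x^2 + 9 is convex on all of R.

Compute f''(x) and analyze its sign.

f(x) = 3x^4 + 5x^2 + 9
f'(x) = 12x^3 + 10x
f''(x) = 36x^2 + 10
f''(x) = 36x^2 + 10 >= 10 > 0 for all x
Therefore, f is convex on R.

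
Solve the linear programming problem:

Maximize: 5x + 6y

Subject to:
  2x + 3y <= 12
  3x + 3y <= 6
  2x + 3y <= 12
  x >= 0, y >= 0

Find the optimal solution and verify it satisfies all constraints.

Feasible vertices: (0, 0), (0, 2), (2, 0)
Objective 5x + 6y at each vertex:
  (0, 0): 0
  (0, 2): 12
  (2, 0): 10
Maximum is 12 at (0, 2).
Verify constraints at (x, y) = (0, 2):
  2*0 + 3*2 = 6 <= 12
  3*0 + 3*2 = 6 <= 6 (active)
  2*0 + 3*2 = 6 <= 12
  x = 0 >= 0, y = 2 >= 0. All constraints satisfied.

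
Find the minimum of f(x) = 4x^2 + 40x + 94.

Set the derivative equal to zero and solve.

f(x) = 4x^2 + 40x + 94
f'(x) = 8x + (40) = 0
x = -40/8 = -5
f(-5) = -6
Since f''(x) = 8 > 0, this is a minimum.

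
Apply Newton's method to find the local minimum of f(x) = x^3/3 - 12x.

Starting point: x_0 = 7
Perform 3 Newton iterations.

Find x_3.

f(x) = x^3/3 - 12x
f'(x) = x^2 - 12, f''(x) = 2x
Newton update: x_{n+1} = x_n - (x_n^2 - 12)/(2*x_n)
Step 1: x_0 = 7, f'=37, f''=14, x_1 = 61/14
Step 2: x_1 = 61/14, f'=1369/196, f''=61/7, x_2 = 6073/1708
Step 3: x_2 = 6073/1708, f'=1874161/2917264, f''=6073/854, x_3 = 71888497/20745368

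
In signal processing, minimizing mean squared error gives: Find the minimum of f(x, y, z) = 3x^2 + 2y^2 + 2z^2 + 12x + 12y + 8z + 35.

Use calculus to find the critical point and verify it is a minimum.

f(x,y,z) = 3x^2 + 2y^2 + 2z^2 + 12x + 12y + 8z + 35
df/dx = 6x + (12) = 0 => x = -2
df/dy = 4y + (12) = 0 => y = -3
df/dz = 4z + (8) = 0 => z = -2
f(-2,-3,-2) = 3*(-2)^2 + 2*(-3)^2 + 2*(-2)^2 + 12*(-2) + 12*(-3) + 8*(-2) + 35 = -3
Hessian is diagonal with entries 6, 4, 4 > 0, confirmed minimum.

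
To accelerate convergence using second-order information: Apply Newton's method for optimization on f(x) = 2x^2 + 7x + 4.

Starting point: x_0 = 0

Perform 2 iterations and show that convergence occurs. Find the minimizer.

f(x) = 2x^2 + 7x + 4, f'(x) = 4x + (7), f''(x) = 4
Step 1: f'(0) = 7, x_1 = 0 - 7/4 = -7/4
Step 2: f'(-7/4) = 0, x_2 = -7/4 (converged)
Newton's method converges in 1 step for quadratics.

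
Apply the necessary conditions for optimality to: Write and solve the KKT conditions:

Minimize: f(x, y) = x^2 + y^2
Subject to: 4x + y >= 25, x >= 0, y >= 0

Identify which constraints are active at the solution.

KKT conditions for min x^2 + y^2 s.t. 4x + 1y >= 25, x >= 0, y >= 0:
Stationarity: 2x = mu*4 + mu_x, 2y = mu*1 + mu_y, with mu, mu_x, mu_y >= 0
Complementary slackness: mu*(4x + y - 25) = 0, mu_x*x = 0, mu_y*y = 0
(0, 0) is infeasible (4*0 + 1*0 < 25), so if mu = 0 stationarity would force x = mu_x/2 >= 0, y = mu_y/2 >= 0 with mu_x*x = mu_y*y = 0, i.e. x = y = 0: contradiction. Hence mu > 0 and 4x + y = 25 is active.
Try x > 0, y > 0 (so mu_x = mu_y = 0): x = 4*mu/2, y = 1*mu/2
Substitute: 4*(4*mu/2) + 1*(1*mu/2) = 25
  mu*17/2 = 25 => mu = 50/17
x* = 100/17 > 0, y* = 25/17 > 0, consistent with mu_x = mu_y = 0.
f is convex and the constraints are linear, so this KKT point is the global minimum.
f* = 625/17
Active constraints: 4x + y >= 25 (holds with equality, mu = 50/17 > 0); x >= 0 and y >= 0 are inactive (mu_x = mu_y = 0).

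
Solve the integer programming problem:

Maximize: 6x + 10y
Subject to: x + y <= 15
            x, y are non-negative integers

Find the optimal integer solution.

Objective: 6x + 10y, constraint: x + y <= 15
Coefficient of y is 10 > coefficient of x is 6, so allocate the entire budget to y.
Optimal: x = 0, y = 15, value = 150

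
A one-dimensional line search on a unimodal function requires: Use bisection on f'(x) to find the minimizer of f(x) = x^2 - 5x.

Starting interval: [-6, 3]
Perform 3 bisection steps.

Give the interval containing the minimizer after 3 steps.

Finding critical point of f(x) = x^2 - 5x using bisection on f'(x) = 2x + -5.
f'(x) = 0 when x = 5/2.
Starting interval: [-6, 3]
Step 1: mid = -3/2, f'(mid) = -8, new interval = [-3/2, 3]
Step 2: mid = 3/4, f'(mid) = -7/2, new interval = [3/4, 3]
Step 3: mid = 15/8, f'(mid) = -5/4, new interval = [15/8, 3]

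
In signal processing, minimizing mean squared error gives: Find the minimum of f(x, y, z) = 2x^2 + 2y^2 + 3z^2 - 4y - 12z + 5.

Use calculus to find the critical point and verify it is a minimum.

f(x,y,z) = 2x^2 + 2y^2 + 3z^2 - 4y - 12z + 5
df/dx = 4x + (0) = 0 => x = 0
df/dy = 4y + (-4) = 0 => y = 1
df/dz = 6z + (-12) = 0 => z = 2
f(0,1,2) = 2*(0)^2 + 2*(1)^2 + 3*(2)^2 + -4*(1) + -12*(2) + 5 = -9
Hessian is diagonal with entries 4, 4, 6 > 0, confirmed minimum.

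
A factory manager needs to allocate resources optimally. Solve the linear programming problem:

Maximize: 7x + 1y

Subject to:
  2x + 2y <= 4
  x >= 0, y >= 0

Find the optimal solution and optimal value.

The feasible region has vertices at [(0, 0), (2, 0), (0, 2)].
Checking objective 7x + 1y at each vertex:
  (0, 0): 7*0 + 1*0 = 0
  (2, 0): 7*2 + 1*0 = 14
  (0, 2): 7*0 + 1*2 = 2
Maximum is 14 at (2, 0).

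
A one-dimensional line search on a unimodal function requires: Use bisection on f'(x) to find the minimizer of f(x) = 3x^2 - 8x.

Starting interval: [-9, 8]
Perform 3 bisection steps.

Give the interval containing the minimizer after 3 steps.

Finding critical point of f(x) = 3x^2 - 8x using bisection on f'(x) = 6x + -8.
f'(x) = 0 when x = 4/3.
Starting interval: [-9, 8]
Step 1: mid = -1/2, f'(mid) = -11, new interval = [-1/2, 8]
Step 2: mid = 15/4, f'(mid) = 29/2, new interval = [-1/2, 15/4]
Step 3: mid = 13/8, f'(mid) = 7/4, new interval = [-1/2, 13/8]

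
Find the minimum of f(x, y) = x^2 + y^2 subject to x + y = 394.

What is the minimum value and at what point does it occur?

Substitute y = 394 - x into f(x,y) = x^2 + y^2:
g(x) = x^2 + (394 - x)^2 = 2x^2 - 788x + 155236
g'(x) = 4x - 788 = 0  =>  x = 197
y = 394 - 197 = 197
Minimum value = 197^2 + 197^2 = 77618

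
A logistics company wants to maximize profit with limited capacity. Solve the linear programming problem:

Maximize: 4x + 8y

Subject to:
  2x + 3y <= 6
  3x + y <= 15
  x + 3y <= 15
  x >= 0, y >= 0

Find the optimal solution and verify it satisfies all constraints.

Feasible vertices: (0, 0), (0, 2), (3, 0)
Objective 4x + 8y at each vertex:
  (0, 0): 0
  (0, 2): 16
  (3, 0): 12
Maximum is 16 at (0, 2).
Verify constraints at (x, y) = (0, 2):
  2*0 + 3*2 = 6 <= 6 (active)
  3*0 + 1*2 = 2 <= 15
  1*0 + 3*2 = 6 <= 15
  x = 0 >= 0, y = 2 >= 0. All constraints satisfied.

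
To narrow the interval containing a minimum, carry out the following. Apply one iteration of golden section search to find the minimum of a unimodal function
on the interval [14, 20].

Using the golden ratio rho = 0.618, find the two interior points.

Golden section search on [14, 20].
Golden ratio rho = 0.618 (approx).
Interior points:
  x_1 = 14 + (1-0.618)*6 = 16.2920
  x_2 = 14 + 0.618*6 = 17.7080
Compare f(x_1) and f(x_2) to determine which subinterval to keep.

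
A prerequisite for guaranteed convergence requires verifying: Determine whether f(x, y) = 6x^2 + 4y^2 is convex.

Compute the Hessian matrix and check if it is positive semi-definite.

f(x,y) = 6x^2 + 4y^2
Hessian H = [[12, 0], [0, 8]]
trace(H) = 20, det(H) = 96
Eigenvalues: (20 +/- sqrt(16)) / 2 = 12, 8
Since both eigenvalues > 0, f is convex.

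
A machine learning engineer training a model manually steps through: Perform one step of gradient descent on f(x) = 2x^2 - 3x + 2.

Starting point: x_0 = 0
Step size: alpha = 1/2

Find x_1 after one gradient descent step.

f(x) = 2x^2 - 3x + 2
f'(x) = 4x - 3
f'(0) = 4*0 + (-3) = -3
x_1 = x_0 - alpha * f'(x_0) = 0 - 1/2 * -3 = 3/2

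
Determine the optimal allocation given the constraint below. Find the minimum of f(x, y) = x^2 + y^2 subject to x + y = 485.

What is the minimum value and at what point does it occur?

Substitute y = 485 - x into f(x,y) = x^2 + y^2:
g(x) = x^2 + (485 - x)^2 = 2x^2 - 970x + 235225
g'(x) = 4x - 970 = 0  =>  x = 485/2
y = 485 - 485/2 = 485/2
Minimum value = (485/2)^2 + (485/2)^2 = 235225/2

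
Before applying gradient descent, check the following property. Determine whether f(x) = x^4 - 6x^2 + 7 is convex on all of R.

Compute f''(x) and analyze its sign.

f(x) = x^4 - 6x^2 + 7
f'(x) = 4x^3 + -12x
f''(x) = 12x^2 + -12
f''(0) = -12 < 0, so not convex near x = 0
Therefore, f is not globally convex on R.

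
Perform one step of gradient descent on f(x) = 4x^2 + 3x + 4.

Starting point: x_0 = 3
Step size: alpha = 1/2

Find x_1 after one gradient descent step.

f(x) = 4x^2 + 3x + 4
f'(x) = 8x + 3
f'(3) = 8*3 + (3) = 27
x_1 = x_0 - alpha * f'(x_0) = 3 - 1/2 * 27 = -21/2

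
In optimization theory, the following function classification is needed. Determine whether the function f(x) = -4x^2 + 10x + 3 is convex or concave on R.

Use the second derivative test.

f(x) = -4x^2 + 10x + 3
f'(x) = -8x + 10
f''(x) = -8
Since f''(x) = -8 < 0 for all x, f is concave on R.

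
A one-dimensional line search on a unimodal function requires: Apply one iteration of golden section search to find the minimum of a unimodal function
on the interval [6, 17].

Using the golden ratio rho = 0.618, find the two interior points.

Golden section search on [6, 17].
Golden ratio rho = 0.618 (approx).
Interior points:
  x_1 = 6 + (1-0.618)*11 = 10.2020
  x_2 = 6 + 0.618*11 = 12.7980
Compare f(x_1) and f(x_2) to determine which subinterval to keep.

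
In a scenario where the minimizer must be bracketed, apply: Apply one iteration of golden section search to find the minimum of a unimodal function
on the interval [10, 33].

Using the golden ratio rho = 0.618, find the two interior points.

Golden section search on [10, 33].
Golden ratio rho = 0.618 (approx).
Interior points:
  x_1 = 10 + (1-0.618)*23 = 18.7860
  x_2 = 10 + 0.618*23 = 24.2140
Compare f(x_1) and f(x_2) to determine which subinterval to keep.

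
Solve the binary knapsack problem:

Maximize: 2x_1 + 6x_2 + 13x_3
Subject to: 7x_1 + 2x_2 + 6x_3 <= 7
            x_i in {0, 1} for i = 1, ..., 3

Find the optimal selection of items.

Items: item 1 (v=2, w=7), item 2 (v=6, w=2), item 3 (v=13, w=6)
Capacity: 7
Checking all 8 subsets (w = total weight, v = total value):
  {}: w = 0, v = 0
  {1}: w = 7, v = 2
  {2}: w = 2, v = 6
  {3}: w = 6, v = 13
  {1, 2}: w = 9 > 7, infeasible
  {1, 3}: w = 13 > 7, infeasible
  {2, 3}: w = 8 > 7, infeasible
  {1, 2, 3}: w = 15 > 7, infeasible
Best feasible subset: items [3]
Total weight: 6 <= 7, total value: 13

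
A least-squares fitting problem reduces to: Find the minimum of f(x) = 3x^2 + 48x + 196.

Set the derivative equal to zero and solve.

f(x) = 3x^2 + 48x + 196
f'(x) = 6x + (48) = 0
x = -48/6 = -8
f(-8) = 4
Since f''(x) = 6 > 0, this is a minimum.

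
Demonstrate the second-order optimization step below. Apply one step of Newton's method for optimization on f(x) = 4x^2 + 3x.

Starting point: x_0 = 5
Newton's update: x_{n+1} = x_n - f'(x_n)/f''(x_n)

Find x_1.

f(x) = 4x^2 + 3x
f'(x) = 8x + (3), f''(x) = 8
Newton step: x_1 = x_0 - f'(x_0)/f''(x_0)
f'(5) = 43
x_1 = 5 - 43/8 = -3/8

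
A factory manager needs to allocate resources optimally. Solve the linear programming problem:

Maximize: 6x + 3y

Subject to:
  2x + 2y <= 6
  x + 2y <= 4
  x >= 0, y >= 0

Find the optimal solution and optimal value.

Feasible vertices: (0, 0), (0, 2), (2, 1), (3, 0)
Objective 6x + 3y at each:
  (0, 0): 0
  (0, 2): 6
  (2, 1): 15
  (3, 0): 18
Maximum is 18 at (3, 0).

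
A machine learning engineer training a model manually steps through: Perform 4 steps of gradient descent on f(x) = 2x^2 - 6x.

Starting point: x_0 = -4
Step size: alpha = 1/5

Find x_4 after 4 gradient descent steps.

f(x) = 2x^2 - 6x, f'(x) = 4x + (-6)
Step 1: f'(-4) = -22, x_1 = -4 - 1/5 * -22 = 2/5
Step 2: f'(2/5) = -22/5, x_2 = 2/5 - 1/5 * -22/5 = 32/25
Step 3: f'(32/25) = -22/25, x_3 = 32/25 - 1/5 * -22/25 = 182/125
Step 4: f'(182/125) = -22/125, x_4 = 182/125 - 1/5 * -22/125 = 932/625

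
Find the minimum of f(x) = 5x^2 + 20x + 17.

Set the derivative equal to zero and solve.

f(x) = 5x^2 + 20x + 17
f'(x) = 10x + (20) = 0
x = -20/10 = -2
f(-2) = -3
Since f''(x) = 10 > 0, this is a minimum.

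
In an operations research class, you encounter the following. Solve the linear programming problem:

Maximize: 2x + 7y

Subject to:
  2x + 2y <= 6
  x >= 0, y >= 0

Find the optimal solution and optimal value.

The feasible region has vertices at [(0, 0), (3, 0), (0, 3)].
Checking objective 2x + 7y at each vertex:
  (0, 0): 2*0 + 7*0 = 0
  (3, 0): 2*3 + 7*0 = 6
  (0, 3): 2*0 + 7*3 = 21
Maximum is 21 at (0, 3).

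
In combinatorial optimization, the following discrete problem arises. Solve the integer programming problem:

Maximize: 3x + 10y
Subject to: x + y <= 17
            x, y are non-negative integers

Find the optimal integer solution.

Objective: 3x + 10y, constraint: x + y <= 17
Coefficient of y is 10 > coefficient of x is 3, so allocate the entire budget to y.
Optimal: x = 0, y = 17, value = 170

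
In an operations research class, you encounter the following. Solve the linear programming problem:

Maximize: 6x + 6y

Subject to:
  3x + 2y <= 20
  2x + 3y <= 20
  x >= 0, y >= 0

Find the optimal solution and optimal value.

Feasible vertices: (0, 0), (0, 20/3), (4, 4), (20/3, 0)
Objective 6x + 6y at each:
  (0, 0): 0
  (0, 20/3): 40
  (4, 4): 48
  (20/3, 0): 40
Maximum is 48 at (4, 4).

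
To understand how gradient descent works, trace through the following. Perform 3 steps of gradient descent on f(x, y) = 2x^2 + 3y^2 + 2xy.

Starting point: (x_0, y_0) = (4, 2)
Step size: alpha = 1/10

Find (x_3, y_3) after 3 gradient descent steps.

f(x,y) = 2x^2 + 3y^2 + 2xy
grad_x = 4x + 2y, grad_y = 6y + 2x
Step 1: grad = (20, 20), (2, 0)
Step 2: grad = (8, 4), (6/5, -2/5)
Step 3: grad = (4, 0), (4/5, -2/5)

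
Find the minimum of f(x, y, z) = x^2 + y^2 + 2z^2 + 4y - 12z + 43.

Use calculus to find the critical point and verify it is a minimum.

f(x,y,z) = x^2 + y^2 + 2z^2 + 4y - 12z + 43
df/dx = 2x + (0) = 0 => x = 0
df/dy = 2y + (4) = 0 => y = -2
df/dz = 4z + (-12) = 0 => z = 3
f(0,-2,3) = 1*(0)^2 + 1*(-2)^2 + 2*(3)^2 + 4*(-2) + -12*(3) + 43 = 21
Hessian is diagonal with entries 2, 2, 4 > 0, confirmed minimum.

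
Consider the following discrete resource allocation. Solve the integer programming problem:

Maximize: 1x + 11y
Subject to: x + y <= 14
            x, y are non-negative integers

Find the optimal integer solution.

Objective: 1x + 11y, constraint: x + y <= 14
Coefficient of y is 11 > coefficient of x is 1, so allocate the entire budget to y.
Optimal: x = 0, y = 14, value = 154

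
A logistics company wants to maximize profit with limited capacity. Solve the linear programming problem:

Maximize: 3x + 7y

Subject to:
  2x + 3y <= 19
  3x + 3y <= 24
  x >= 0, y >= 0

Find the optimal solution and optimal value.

Feasible vertices: (0, 0), (0, 19/3), (5, 3), (8, 0)
Objective 3x + 7y at each:
  (0, 0): 0
  (0, 19/3): 133/3
  (5, 3): 36
  (8, 0): 24
Maximum is 133/3 at (0, 19/3).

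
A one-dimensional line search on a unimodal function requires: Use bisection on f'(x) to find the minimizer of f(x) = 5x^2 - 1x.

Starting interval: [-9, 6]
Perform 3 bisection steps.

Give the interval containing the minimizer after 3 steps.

Finding critical point of f(x) = 5x^2 - 1x using bisection on f'(x) = 10x + -1.
f'(x) = 0 when x = 1/10.
Starting interval: [-9, 6]
Step 1: mid = -3/2, f'(mid) = -16, new interval = [-3/2, 6]
Step 2: mid = 9/4, f'(mid) = 43/2, new interval = [-3/2, 9/4]
Step 3: mid = 3/8, f'(mid) = 11/4, new interval = [-3/2, 3/8]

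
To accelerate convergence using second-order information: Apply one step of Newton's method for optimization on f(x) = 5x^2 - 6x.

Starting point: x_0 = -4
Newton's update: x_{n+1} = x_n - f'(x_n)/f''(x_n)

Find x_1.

f(x) = 5x^2 - 6x
f'(x) = 10x + (-6), f''(x) = 10
Newton step: x_1 = x_0 - f'(x_0)/f''(x_0)
f'(-4) = -46
x_1 = -4 - -46/10 = 3/5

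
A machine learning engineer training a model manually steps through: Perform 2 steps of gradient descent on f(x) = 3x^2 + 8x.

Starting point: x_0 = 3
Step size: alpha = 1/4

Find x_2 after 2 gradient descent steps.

f(x) = 3x^2 + 8x, f'(x) = 6x + (8)
Step 1: f'(3) = 26, x_1 = 3 - 1/4 * 26 = -7/2
Step 2: f'(-7/2) = -13, x_2 = -7/2 - 1/4 * -13 = -1/4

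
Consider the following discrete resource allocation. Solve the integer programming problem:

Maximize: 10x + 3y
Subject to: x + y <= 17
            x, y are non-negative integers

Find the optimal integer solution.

Objective: 10x + 3y, constraint: x + y <= 17
Coefficient of x is 10 >= coefficient of y is 3, so allocate the entire budget to x.
Optimal: x = 17, y = 0, value = 170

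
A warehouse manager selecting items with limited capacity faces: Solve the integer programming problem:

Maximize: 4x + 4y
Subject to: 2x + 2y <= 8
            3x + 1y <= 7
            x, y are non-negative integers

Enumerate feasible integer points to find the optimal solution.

Constraint 1: 2x + 2y <= 8
Constraint 2: 3x + 1y <= 7
Feasible x range (need y >= 0): 0 <= x <= min(8/2, 7/3) => x in {0, ..., 2}.
Enumerate feasible integer points row by row (the coefficient of y is 4 > 0, so for each x the largest feasible y gives the best value):
  x = 0: y <= min((8 - 2*0)/2, (7 - 3*0)/1) => y in {0, ..., 4}; best 4*0 + 4*4 = 16
  x = 1: y <= min((8 - 2*1)/2, (7 - 3*1)/1) => y in {0, ..., 3}; best 4*1 + 4*3 = 16
  x = 2: y <= min((8 - 2*2)/2, (7 - 3*2)/1) => y in {0, ..., 1}; best 4*2 + 4*1 = 12
The maximum 4x + 4y = 16 is achieved at x = 0, y = 4.
(The same value 16 is also attained at (1, 3).)
Check: 2*0 + 2*4 = 8 <= 8 and 3*0 + 1*4 = 4 <= 7.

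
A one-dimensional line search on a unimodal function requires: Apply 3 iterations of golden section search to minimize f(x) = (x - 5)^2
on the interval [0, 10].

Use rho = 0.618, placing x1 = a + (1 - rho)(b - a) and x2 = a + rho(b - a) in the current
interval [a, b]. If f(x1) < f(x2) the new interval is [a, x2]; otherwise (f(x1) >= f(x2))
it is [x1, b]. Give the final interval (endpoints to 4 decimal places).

Golden section search for min of f(x) = (x - 5)^2 on [0, 10].
Each step: x1 = a + (1 - rho)(b - a), x2 = a + rho(b - a); if f(x1) < f(x2) keep [a, x2], otherwise keep [x1, b].
Step 1: [0.0000, 10.0000], x1=3.8200 (f=1.3924), x2=6.1800 (f=1.3924); f(x1) = f(x2) (tie, not '<') => keep [3.8200, 10.0000]
Step 2: [3.8200, 10.0000], x1=6.1808 (f=1.3942), x2=7.6392 (f=6.9656); f(x1) < f(x2) => keep [3.8200, 7.6392]
Step 3: [3.8200, 7.6392], x1=5.2789 (f=0.0778), x2=6.1803 (f=1.3931); f(x1) < f(x2) => keep [3.8200, 6.1803]
Final interval: [3.8200, 6.1803]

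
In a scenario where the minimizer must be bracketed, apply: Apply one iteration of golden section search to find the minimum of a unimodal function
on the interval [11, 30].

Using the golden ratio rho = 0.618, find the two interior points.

Golden section search on [11, 30].
Golden ratio rho = 0.618 (approx).
Interior points:
  x_1 = 11 + (1-0.618)*19 = 18.2580
  x_2 = 11 + 0.618*19 = 22.7420
Compare f(x_1) and f(x_2) to determine which subinterval to keep.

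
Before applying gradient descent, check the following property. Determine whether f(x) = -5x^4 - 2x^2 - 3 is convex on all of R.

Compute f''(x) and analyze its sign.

f(x) = -5x^4 - 2x^2 - 3
f'(x) = -20x^3 + -4x
f''(x) = -60x^2 + -4
f''(x) = -60x^2 + -4 <= -4 < 0 for all x
Therefore, f is concave on R.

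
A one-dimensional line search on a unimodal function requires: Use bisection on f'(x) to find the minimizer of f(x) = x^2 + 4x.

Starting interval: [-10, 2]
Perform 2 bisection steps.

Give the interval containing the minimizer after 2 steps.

Finding critical point of f(x) = x^2 + 4x using bisection on f'(x) = 2x + 4.
f'(x) = 0 when x = -2.
Starting interval: [-10, 2]
Step 1: mid = -4, f'(mid) = -4, new interval = [-4, 2]
Step 2: mid = -1, f'(mid) = 2, new interval = [-4, -1]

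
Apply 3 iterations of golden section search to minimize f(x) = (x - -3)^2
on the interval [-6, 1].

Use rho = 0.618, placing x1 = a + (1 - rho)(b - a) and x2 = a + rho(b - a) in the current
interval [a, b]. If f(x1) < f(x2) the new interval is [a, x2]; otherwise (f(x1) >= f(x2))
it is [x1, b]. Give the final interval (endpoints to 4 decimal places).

Golden section search for min of f(x) = (x - -3)^2 on [-6, 1].
Each step: x1 = a + (1 - rho)(b - a), x2 = a + rho(b - a); if f(x1) < f(x2) keep [a, x2], otherwise keep [x1, b].
Step 1: [-6.0000, 1.0000], x1=-3.3260 (f=0.1063), x2=-1.6740 (f=1.7583); f(x1) < f(x2) => keep [-6.0000, -1.6740]
Step 2: [-6.0000, -1.6740], x1=-4.3475 (f=1.8157), x2=-3.3265 (f=0.1066); f(x1) > f(x2) => keep [-4.3475, -1.6740]
Step 3: [-4.3475, -1.6740], x1=-3.3262 (f=0.1064), x2=-2.6953 (f=0.0929); f(x1) > f(x2) => keep [-3.3262, -1.6740]
Final interval: [-3.3262, -1.6740]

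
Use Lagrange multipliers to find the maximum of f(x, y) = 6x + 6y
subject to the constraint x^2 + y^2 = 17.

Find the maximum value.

Set up Lagrange conditions: grad f = lambda * grad g
  6 = 2*lambda*x
  6 = 2*lambda*y
From these: x/y = 6/6, so x = 6t, y = 6t for some t.
Substitute into constraint: (6t)^2 + (6t)^2 = 17
  t^2 * 72 = 17
  t = sqrt(17/72)
Maximum = 6*x + 6*y = (6^2 + 6^2)*t = 72 * sqrt(17/72) = sqrt(1224)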